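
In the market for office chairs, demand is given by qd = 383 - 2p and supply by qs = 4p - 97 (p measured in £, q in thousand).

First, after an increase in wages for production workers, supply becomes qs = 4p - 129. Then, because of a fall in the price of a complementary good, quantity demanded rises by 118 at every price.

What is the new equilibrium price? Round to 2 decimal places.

105.00

Original equilibrium: 383 - 2p = 4p - 97 gives 480 = 6p, so p = 80 and q = 223.
After the shift, demand is qd = 501 - 2p and supply is qs = 4p - 129.
Setting them equal: 501 - 2p = 4p - 129 → 630 = 6p, so p = 105 and q = 291.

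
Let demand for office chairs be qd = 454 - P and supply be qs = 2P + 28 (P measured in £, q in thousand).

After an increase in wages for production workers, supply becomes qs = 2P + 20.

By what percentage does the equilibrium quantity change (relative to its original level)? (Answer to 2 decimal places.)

Before the shock: 454 - P = 2P + 28 ⇒ 426 = 3P ⇒ P = 142, q = 312.
The new curves are qd = 454 - P (demand) and qs = 2P + 20 (supply).
Setting them equal: 454 - P = 2P + 20 → 434 = 3P, so P = 434/3 ≈ 144.6667 and q = 928/3 ≈ 309.3333.
%Δq = (309.3333 − 312) / 312 × 100 = -0.85%.

-0.85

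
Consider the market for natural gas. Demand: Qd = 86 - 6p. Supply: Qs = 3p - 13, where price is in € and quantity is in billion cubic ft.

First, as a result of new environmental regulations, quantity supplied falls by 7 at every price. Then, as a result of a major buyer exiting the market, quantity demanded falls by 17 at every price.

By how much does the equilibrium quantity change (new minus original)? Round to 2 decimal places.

Original equilibrium: 86 - 6p = 3p - 13 gives 99 = 9p, so p = 11 and Q = 20.
With the change applied: demand Qd = 69 - 6p, supply Qs = 3p - 20.
Equate the new curves: 69 - 6p = 3p - 20, giving 89 = 9p, p = 89/9 ≈ 9.8889, Q = 29/3 ≈ 9.6667.
ΔQ = 9.6667 − 20 = -10.33.

-10.33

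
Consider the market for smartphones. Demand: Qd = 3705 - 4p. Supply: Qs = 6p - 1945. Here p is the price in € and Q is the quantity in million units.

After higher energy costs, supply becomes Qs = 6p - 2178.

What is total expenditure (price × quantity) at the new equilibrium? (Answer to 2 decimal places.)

795263.94

Solve the original market: 3705 - 4p = 6p - 1945, hence p = 565 and Q = 1445.
With the change applied: demand Qd = 3705 - 4p, supply Qs = 6p - 2178.
Equate the new curves: 3705 - 4p = 6p - 2178, giving 5883 = 10p, p = 588.3, Q = 1351.8.
New expenditure = 588.3 × 1351.8 = 795263.94.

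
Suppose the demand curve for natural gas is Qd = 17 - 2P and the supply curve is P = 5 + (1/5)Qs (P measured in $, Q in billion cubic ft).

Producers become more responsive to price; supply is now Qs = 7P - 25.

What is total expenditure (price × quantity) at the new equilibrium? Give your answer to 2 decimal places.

Before the shock: 17 - 2P = 5P - 25 ⇒ 42 = 7P ⇒ P = 6, Q = 5.
The shock moves the curves to Qd = 17 - 2P and Qs = 7P - 25.
Equate the new curves: 17 - 2P = 7P - 25, giving 42 = 9P, P = 14/3 ≈ 4.6667, Q = 23/3 ≈ 7.6667.
New expenditure = 4.6667 × 7.6667 = 35.78.

35.78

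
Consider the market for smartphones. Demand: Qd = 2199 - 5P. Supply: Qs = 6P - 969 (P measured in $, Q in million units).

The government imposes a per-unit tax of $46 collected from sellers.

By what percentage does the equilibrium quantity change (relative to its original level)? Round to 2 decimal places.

Solve the original market: 2199 - 5P = 6P - 969, hence P = 288 and Q = 759.
Since sellers keep the price net of the tax, the effective supply curve becomes Qs = 6P - 1245.
New equilibrium: 2199 - 5P = 6P - 1245 ⇒ 3444 = 11P ⇒ P = 3444/11 ≈ 313.0909, Q = 6969/11 ≈ 633.5455.
%ΔQ = (633.5455 − 759) / 759 × 100 = -16.53%.

-16.53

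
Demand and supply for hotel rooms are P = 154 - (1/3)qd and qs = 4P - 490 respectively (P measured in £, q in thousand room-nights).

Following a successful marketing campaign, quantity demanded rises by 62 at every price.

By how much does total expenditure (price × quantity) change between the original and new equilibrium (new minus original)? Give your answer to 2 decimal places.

Before the shock: 462 - 3P = 4P - 490 ⇒ 952 = 7P ⇒ P = 136, q = 54.
After the shift, demand is qd = 524 - 3P and supply is qs = 4P - 490.
Setting them equal: 524 - 3P = 4P - 490 → 1014 = 7P, so P = 1014/7 ≈ 144.8571 and q = 626/7 ≈ 89.4286.
Expenditure moves from 136×54 = 7344 to 144.8571×89.4286 = 12954.3673; change = +5610.37.

+5610.37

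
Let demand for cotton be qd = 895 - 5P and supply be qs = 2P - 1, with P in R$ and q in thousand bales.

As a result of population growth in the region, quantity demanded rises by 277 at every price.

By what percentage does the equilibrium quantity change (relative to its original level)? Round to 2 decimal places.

Solve the original market: 895 - 5P = 2P - 1, hence P = 128 and q = 255.
The shock moves the curves to qd = 1172 - 5P and qs = 2P - 1.
Setting them equal: 1172 - 5P = 2P - 1 → 1173 = 7P, so P = 1173/7 ≈ 167.5714 and q = 2339/7 ≈ 334.1429.
%Δq = (334.1429 − 255) / 255 × 100 = +31.04%.

+31.04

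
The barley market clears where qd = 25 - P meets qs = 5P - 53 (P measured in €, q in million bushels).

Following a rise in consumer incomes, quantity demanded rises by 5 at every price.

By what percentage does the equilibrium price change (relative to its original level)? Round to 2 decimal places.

Before the shock: 25 - P = 5P - 53 ⇒ 78 = 6P ⇒ P = 13, q = 12.
The shock moves the curves to qd = 30 - P and qs = 5P - 53.
Equate the new curves: 30 - P = 5P - 53, giving 83 = 6P, P = 83/6 ≈ 13.8333, q = 97/6 ≈ 16.1667.
%ΔP = (13.8333 − 13) / 13 × 100 = +6.41%.

+6.41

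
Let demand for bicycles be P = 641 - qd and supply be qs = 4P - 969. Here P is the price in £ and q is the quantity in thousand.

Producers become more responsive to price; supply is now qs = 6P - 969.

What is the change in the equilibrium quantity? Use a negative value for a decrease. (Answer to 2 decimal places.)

Solve the original market: 641 - P = 4P - 969, hence P = 322 and q = 319.
With the change applied: demand qd = 641 - P, supply qs = 6P - 969.
Clearing the new market: 641 - P = 6P - 969, so P = 230 and q = 411.
Δq = 411 − 319 = +92.00.

+92.00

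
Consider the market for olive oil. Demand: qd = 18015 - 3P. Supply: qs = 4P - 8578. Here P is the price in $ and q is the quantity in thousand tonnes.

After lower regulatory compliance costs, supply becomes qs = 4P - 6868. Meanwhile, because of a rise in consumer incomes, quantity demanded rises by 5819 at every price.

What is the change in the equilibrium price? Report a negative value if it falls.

Solve the original market: 18015 - 3P = 4P - 8578, hence P = 3799 and q = 6618.
With the change applied: demand qd = 23834 - 3P, supply qs = 4P - 6868.
Setting them equal: 23834 - 3P = 4P - 6868 → 30702 = 7P, so P = 4386 and q = 10676.
ΔP = 4386 − 3799 = +587.

+587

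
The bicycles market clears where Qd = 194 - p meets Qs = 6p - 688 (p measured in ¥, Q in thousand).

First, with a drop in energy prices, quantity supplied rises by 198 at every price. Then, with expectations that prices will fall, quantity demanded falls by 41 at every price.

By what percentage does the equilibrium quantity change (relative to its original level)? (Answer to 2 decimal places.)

-10.08

Before the shock: 194 - p = 6p - 688 ⇒ 882 = 7p ⇒ p = 126, Q = 68.
After the shift, demand is Qd = 153 - p and supply is Qs = 6p - 490.
New equilibrium: 153 - p = 6p - 490 ⇒ 643 = 7p ⇒ p = 643/7 ≈ 91.8571, Q = 428/7 ≈ 61.1429.
%ΔQ = (61.1429 − 68) / 68 × 100 = -10.08%.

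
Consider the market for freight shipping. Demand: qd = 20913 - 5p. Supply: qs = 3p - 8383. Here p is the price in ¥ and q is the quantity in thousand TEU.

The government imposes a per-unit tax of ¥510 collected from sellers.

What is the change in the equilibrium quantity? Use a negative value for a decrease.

-956.25

Solve the original market: 20913 - 5p = 3p - 8383, hence p = 3662 and q = 2603.
Since sellers keep the price net of the tax, the effective supply curve becomes qs = 3p - 9913.
Clearing the new market: 20913 - 5p = 3p - 9913, so p = 3853.25 and q = 1646.75.
Δq = 1646.75 − 2603 = -956.25.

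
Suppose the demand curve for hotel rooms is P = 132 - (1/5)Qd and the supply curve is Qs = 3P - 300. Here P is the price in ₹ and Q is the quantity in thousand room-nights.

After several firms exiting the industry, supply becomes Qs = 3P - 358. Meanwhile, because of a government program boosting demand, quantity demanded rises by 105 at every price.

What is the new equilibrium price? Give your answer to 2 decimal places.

Before the shock: 660 - 5P = 3P - 300 ⇒ 960 = 8P ⇒ P = 120, Q = 60.
After the shift, demand is Qd = 765 - 5P and supply is Qs = 3P - 358.
Clearing the new market: 765 - 5P = 3P - 358, so P = 140.375 and Q = 63.125.

140.38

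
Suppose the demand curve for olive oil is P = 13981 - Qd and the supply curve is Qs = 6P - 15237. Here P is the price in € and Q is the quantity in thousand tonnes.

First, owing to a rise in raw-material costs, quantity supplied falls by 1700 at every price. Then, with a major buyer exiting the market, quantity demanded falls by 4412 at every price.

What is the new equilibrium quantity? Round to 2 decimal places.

Original equilibrium: 13981 - P = 6P - 15237 gives 29218 = 7P, so P = 4174 and Q = 9807.
The shock moves the curves to Qd = 9569 - P and Qs = 6P - 16937.
Clearing the new market: 9569 - P = 6P - 16937, so P = 26506/7 ≈ 3786.5714 and Q = 40477/7 ≈ 5782.4286.

5782.43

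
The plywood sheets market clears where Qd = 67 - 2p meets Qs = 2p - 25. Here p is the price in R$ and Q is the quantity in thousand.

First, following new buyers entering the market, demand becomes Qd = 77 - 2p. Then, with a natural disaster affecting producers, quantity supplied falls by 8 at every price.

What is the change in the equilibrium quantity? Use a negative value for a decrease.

Solve the original market: 67 - 2p = 2p - 25, hence p = 23 and Q = 21.
After the shift, demand is Qd = 77 - 2p and supply is Qs = 2p - 33.
Clearing the new market: 77 - 2p = 2p - 33, so p = 27.5 and Q = 22.
ΔQ = 22 − 21 = +1.

+1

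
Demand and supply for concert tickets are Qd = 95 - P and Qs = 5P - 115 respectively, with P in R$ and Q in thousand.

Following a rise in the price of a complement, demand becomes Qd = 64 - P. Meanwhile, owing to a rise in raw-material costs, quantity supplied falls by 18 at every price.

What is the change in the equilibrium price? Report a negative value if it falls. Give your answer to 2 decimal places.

Before the shock: 95 - P = 5P - 115 ⇒ 210 = 6P ⇒ P = 35, Q = 60.
The new curves are Qd = 64 - P (demand) and Qs = 5P - 133 (supply).
Clearing the new market: 64 - P = 5P - 133, so P = 197/6 ≈ 32.8333 and Q = 187/6 ≈ 31.1667.
ΔP = 32.8333 − 35 = -2.17.

-2.17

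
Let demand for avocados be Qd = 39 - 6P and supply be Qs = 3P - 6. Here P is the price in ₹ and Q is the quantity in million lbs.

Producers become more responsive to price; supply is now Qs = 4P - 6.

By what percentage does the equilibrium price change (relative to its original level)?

-10

Original equilibrium: 39 - 6P = 3P - 6 gives 45 = 9P, so P = 5 and Q = 9.
The new curves are Qd = 39 - 6P (demand) and Qs = 4P - 6 (supply).
Clearing the new market: 39 - 6P = 4P - 6, so P = 4.5 and Q = 12.
%ΔP = (4.5 − 5) / 5 × 100 = -10%.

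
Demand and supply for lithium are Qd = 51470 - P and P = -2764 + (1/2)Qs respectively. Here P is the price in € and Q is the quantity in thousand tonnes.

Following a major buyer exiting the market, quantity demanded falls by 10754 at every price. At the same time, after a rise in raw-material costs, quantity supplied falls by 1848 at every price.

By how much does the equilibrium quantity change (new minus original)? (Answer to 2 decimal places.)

-7785.33

Initially, 51470 - P = 2P + 5528, so 45942 = 3P and P = 15314, Q = 36156.
After the shift, demand is Qd = 40716 - P and supply is Qs = 2P + 3680.
Clearing the new market: 40716 - P = 2P + 3680, so P = 37036/3 ≈ 12345.3333 and Q = 85112/3 ≈ 28370.6667.
ΔQ = 28370.6667 − 36156 = -7785.33.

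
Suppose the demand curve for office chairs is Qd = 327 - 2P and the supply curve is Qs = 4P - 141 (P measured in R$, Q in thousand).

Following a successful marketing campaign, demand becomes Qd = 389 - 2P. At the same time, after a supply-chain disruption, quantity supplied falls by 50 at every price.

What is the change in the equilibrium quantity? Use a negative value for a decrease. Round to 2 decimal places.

+24.67

Initially, 327 - 2P = 4P - 141, so 468 = 6P and P = 78, Q = 171.
The shock moves the curves to Qd = 389 - 2P and Qs = 4P - 191.
Setting them equal: 389 - 2P = 4P - 191 → 580 = 6P, so P = 290/3 ≈ 96.6667 and Q = 587/3 ≈ 195.6667.
ΔQ = 195.6667 − 171 = +24.67.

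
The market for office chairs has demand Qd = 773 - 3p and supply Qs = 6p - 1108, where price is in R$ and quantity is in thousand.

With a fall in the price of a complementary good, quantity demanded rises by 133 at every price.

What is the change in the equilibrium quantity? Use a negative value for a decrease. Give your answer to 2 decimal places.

+88.67

Solve the original market: 773 - 3p = 6p - 1108, hence p = 209 and Q = 146.
The shock moves the curves to Qd = 906 - 3p and Qs = 6p - 1108.
Equate the new curves: 906 - 3p = 6p - 1108, giving 2014 = 9p, p = 2014/9 ≈ 223.7778, Q = 704/3 ≈ 234.6667.
ΔQ = 234.6667 − 146 = +88.67.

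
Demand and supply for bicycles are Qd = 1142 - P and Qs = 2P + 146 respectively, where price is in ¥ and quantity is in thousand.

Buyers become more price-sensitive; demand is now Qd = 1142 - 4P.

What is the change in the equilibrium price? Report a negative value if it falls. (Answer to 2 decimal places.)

Solve the original market: 1142 - P = 2P + 146, hence P = 332 and Q = 810.
With the change applied: demand Qd = 1142 - 4P, supply Qs = 2P + 146.
New equilibrium: 1142 - 4P = 2P + 146 ⇒ 996 = 6P ⇒ P = 166, Q = 478.
ΔP = 166 − 332 = -166.00.

-166.00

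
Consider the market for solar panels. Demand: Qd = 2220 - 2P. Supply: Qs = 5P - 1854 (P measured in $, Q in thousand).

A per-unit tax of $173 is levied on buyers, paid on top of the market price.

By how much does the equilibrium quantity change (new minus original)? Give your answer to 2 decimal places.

-247.14

Before the shock: 2220 - 2P = 5P - 1854 ⇒ 4074 = 7P ⇒ P = 582, Q = 1056.
Since buyers pay the price plus the tax, the effective demand curve becomes Qd = 1874 - 2P.
Setting them equal: 1874 - 2P = 5P - 1854 → 3728 = 7P, so P = 3728/7 ≈ 532.5714 and Q = 5662/7 ≈ 808.8571.
ΔQ = 808.8571 − 1056 = -247.14.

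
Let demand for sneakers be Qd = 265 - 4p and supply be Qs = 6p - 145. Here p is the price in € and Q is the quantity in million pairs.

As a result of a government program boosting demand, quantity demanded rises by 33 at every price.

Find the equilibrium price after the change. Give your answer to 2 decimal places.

44.30

Solve the original market: 265 - 4p = 6p - 145, hence p = 41 and Q = 101.
The new curves are Qd = 298 - 4p (demand) and Qs = 6p - 145 (supply).
Clearing the new market: 298 - 4p = 6p - 145, so p = 44.3 and Q = 120.8.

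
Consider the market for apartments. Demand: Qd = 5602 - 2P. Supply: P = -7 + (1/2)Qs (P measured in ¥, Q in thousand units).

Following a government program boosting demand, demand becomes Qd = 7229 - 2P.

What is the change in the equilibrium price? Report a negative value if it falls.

Original equilibrium: 5602 - 2P = 2P + 14 gives 5588 = 4P, so P = 1397 and Q = 2808.
With the change applied: demand Qd = 7229 - 2P, supply Qs = 2P + 14.
Equate the new curves: 7229 - 2P = 2P + 14, giving 7215 = 4P, P = 1803.75, Q = 3621.5.
ΔP = 1803.75 − 1397 = +406.75.

+406.75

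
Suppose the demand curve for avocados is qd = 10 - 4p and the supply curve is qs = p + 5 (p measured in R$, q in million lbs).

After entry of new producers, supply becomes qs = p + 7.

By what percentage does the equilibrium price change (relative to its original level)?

-40

Before the shock: 10 - 4p = p + 5 ⇒ 5 = 5p ⇒ p = 1, q = 6.
With the change applied: demand qd = 10 - 4p, supply qs = p + 7.
Clearing the new market: 10 - 4p = p + 7, so p = 0.6 and q = 7.6.
%Δp = (0.6 − 1) / 1 × 100 = -40%.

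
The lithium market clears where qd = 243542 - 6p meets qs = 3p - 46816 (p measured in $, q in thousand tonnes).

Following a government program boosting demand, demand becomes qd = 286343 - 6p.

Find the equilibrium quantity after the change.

Before the shock: 243542 - 6p = 3p - 46816 ⇒ 290358 = 9p ⇒ p = 32262, q = 49970.
The shock moves the curves to qd = 286343 - 6p and qs = 3p - 46816.
Setting them equal: 286343 - 6p = 3p - 46816 → 333159 = 9p, so p = 111053/3 ≈ 37017.6667 and q = 64237.

64237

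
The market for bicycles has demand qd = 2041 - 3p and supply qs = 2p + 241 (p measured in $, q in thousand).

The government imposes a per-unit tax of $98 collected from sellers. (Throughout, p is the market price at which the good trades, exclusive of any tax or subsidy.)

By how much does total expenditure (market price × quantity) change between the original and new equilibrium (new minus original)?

-9274.72

Solve the original market: 2041 - 3p = 2p + 241, hence p = 360 and q = 961.
Since sellers keep the price net of the tax, the effective supply curve becomes qs = 2p + 45.
Setting them equal: 2041 - 3p = 2p + 45 → 1996 = 5p, so p = 399.2 and q = 843.4.
Expenditure moves from 360×961 = 345960 to 399.2×843.4 = 336685.28; change = -9274.72.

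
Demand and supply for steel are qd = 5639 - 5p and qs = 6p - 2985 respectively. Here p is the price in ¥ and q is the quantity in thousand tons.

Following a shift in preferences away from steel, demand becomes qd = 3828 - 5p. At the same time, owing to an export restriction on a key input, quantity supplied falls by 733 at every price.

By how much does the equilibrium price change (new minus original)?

Solve the original market: 5639 - 5p = 6p - 2985, hence p = 784 and q = 1719.
After the shift, demand is qd = 3828 - 5p and supply is qs = 6p - 3718.
New equilibrium: 3828 - 5p = 6p - 3718 ⇒ 7546 = 11p ⇒ p = 686, q = 398.
Δp = 686 − 784 = -98.

-98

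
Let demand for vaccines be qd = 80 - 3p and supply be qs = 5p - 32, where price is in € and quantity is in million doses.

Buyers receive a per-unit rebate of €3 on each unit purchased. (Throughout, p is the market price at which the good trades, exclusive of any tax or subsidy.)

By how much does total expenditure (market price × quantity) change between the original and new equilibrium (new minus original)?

+127.828125

Original equilibrium: 80 - 3p = 5p - 32 gives 112 = 8p, so p = 14 and q = 38.
Since buyers' out-of-pocket price is the market price minus the rebate, the effective demand curve becomes qd = 89 - 3p.
Clearing the new market: 89 - 3p = 5p - 32, so p = 15.125 and q = 43.625.
Expenditure moves from 14×38 = 532 to 15.125×43.625 = 659.828125; change = +127.828125.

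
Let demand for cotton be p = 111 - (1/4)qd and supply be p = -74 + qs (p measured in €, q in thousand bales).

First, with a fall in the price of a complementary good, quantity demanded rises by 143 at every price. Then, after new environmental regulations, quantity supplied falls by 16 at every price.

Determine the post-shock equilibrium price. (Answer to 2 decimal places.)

105.80

Original equilibrium: 444 - 4p = p + 74 gives 370 = 5p, so p = 74 and q = 148.
The new curves are qd = 587 - 4p (demand) and qs = p + 58 (supply).
Clearing the new market: 587 - 4p = p + 58, so p = 105.8 and q = 163.8.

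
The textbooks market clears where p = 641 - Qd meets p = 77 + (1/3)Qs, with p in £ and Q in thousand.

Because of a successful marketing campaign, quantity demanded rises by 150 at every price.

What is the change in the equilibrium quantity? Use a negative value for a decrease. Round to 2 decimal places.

Before the shock: 641 - p = 3p - 231 ⇒ 872 = 4p ⇒ p = 218, Q = 423.
After the shift, demand is Qd = 791 - p and supply is Qs = 3p - 231.
Clearing the new market: 791 - p = 3p - 231, so p = 255.5 and Q = 535.5.
ΔQ = 535.5 − 423 = +112.50.

+112.50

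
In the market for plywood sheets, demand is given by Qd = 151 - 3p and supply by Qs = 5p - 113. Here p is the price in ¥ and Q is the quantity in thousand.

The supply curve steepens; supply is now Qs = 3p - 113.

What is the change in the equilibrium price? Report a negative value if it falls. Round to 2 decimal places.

+11.00

Original equilibrium: 151 - 3p = 5p - 113 gives 264 = 8p, so p = 33 and Q = 52.
With the change applied: demand Qd = 151 - 3p, supply Qs = 3p - 113.
Setting them equal: 151 - 3p = 3p - 113 → 264 = 6p, so p = 44 and Q = 19.
Δp = 44 − 33 = +11.00.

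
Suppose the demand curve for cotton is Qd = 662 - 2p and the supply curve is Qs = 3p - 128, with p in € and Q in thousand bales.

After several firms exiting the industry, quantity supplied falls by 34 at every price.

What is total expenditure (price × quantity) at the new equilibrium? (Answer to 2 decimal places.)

54779.52

Initially, 662 - 2p = 3p - 128, so 790 = 5p and p = 158, Q = 346.
The shock moves the curves to Qd = 662 - 2p and Qs = 3p - 162.
Clearing the new market: 662 - 2p = 3p - 162, so p = 164.8 and Q = 332.4.
New expenditure = 164.8 × 332.4 = 54779.52.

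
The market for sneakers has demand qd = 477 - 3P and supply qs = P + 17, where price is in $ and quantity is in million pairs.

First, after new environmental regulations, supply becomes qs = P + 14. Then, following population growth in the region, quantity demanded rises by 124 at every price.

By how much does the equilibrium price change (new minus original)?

Initially, 477 - 3P = P + 17, so 460 = 4P and P = 115, q = 132.
After the shift, demand is qd = 601 - 3P and supply is qs = P + 14.
Clearing the new market: 601 - 3P = P + 14, so P = 146.75 and q = 160.75.
ΔP = 146.75 − 115 = +31.75.

+31.75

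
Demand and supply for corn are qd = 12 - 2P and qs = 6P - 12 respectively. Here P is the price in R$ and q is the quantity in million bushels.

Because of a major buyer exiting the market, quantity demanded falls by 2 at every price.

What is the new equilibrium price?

2.75

Initially, 12 - 2P = 6P - 12, so 24 = 8P and P = 3, q = 6.
The shock moves the curves to qd = 10 - 2P and qs = 6P - 12.
Clearing the new market: 10 - 2P = 6P - 12, so P = 2.75 and q = 4.5.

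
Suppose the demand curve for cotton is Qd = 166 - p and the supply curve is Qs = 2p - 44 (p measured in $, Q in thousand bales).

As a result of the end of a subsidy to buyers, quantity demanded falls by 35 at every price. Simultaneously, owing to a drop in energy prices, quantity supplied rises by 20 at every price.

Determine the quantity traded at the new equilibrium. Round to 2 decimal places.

Before the shock: 166 - p = 2p - 44 ⇒ 210 = 3p ⇒ p = 70, Q = 96.
The new curves are Qd = 131 - p (demand) and Qs = 2p - 24 (supply).
New equilibrium: 131 - p = 2p - 24 ⇒ 155 = 3p ⇒ p = 155/3 ≈ 51.6667, Q = 238/3 ≈ 79.3333.

79.33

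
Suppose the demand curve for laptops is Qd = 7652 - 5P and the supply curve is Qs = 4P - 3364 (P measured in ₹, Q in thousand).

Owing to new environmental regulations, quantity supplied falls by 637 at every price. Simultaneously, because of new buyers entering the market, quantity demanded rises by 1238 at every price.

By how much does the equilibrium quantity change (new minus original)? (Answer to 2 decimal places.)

Before the shock: 7652 - 5P = 4P - 3364 ⇒ 11016 = 9P ⇒ P = 1224, Q = 1532.
With the change applied: demand Qd = 8890 - 5P, supply Qs = 4P - 4001.
New equilibrium: 8890 - 5P = 4P - 4001 ⇒ 12891 = 9P ⇒ P = 4297/3 ≈ 1432.3333, Q = 5185/3 ≈ 1728.3333.
ΔQ = 1728.3333 − 1532 = +196.33.

+196.33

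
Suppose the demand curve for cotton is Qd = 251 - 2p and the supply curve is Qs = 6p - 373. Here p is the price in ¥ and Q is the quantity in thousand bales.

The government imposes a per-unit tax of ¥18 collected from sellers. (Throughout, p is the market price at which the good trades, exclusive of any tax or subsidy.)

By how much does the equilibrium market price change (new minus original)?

+13.5

Before the shock: 251 - 2p = 6p - 373 ⇒ 624 = 8p ⇒ p = 78, Q = 95.
Since sellers keep the price net of the tax, the effective supply curve becomes Qs = 6p - 481.
Equate the new curves: 251 - 2p = 6p - 481, giving 732 = 8p, p = 91.5, Q = 68.
Δp = 91.5 − 78 = +13.5.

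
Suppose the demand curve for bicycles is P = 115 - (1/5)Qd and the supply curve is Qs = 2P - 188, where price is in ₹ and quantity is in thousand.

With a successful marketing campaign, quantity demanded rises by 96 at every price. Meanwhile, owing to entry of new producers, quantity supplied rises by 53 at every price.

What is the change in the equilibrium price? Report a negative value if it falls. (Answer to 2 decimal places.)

Solve the original market: 575 - 5P = 2P - 188, hence P = 109 and Q = 30.
The shock moves the curves to Qd = 671 - 5P and Qs = 2P - 135.
Equate the new curves: 671 - 5P = 2P - 135, giving 806 = 7P, P = 806/7 ≈ 115.1429, Q = 667/7 ≈ 95.2857.
ΔP = 115.1429 − 109 = +6.14.

+6.14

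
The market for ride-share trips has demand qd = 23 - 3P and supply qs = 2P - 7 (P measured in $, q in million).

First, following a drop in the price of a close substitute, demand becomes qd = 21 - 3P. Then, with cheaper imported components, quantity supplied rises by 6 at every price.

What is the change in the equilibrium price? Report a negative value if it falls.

-1.6

Original equilibrium: 23 - 3P = 2P - 7 gives 30 = 5P, so P = 6 and q = 5.
The shock moves the curves to qd = 21 - 3P and qs = 2P - 1.
Equate the new curves: 21 - 3P = 2P - 1, giving 22 = 5P, P = 4.4, q = 7.8.
ΔP = 4.4 − 6 = -1.6.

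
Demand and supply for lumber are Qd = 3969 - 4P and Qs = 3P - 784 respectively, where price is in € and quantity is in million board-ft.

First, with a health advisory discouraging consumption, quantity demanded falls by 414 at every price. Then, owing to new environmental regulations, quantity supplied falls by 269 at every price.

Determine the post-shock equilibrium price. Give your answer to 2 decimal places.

658.29

Initially, 3969 - 4P = 3P - 784, so 4753 = 7P and P = 679, Q = 1253.
The shock moves the curves to Qd = 3555 - 4P and Qs = 3P - 1053.
Clearing the new market: 3555 - 4P = 3P - 1053, so P = 4608/7 ≈ 658.2857 and Q = 6453/7 ≈ 921.8571.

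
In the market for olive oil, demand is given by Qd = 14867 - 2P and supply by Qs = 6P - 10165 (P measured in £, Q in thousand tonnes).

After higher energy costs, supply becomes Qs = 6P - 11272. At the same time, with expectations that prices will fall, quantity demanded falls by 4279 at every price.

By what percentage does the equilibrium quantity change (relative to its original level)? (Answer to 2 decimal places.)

-40.49

Initially, 14867 - 2P = 6P - 10165, so 25032 = 8P and P = 3129, Q = 8609.
The new curves are Qd = 10588 - 2P (demand) and Qs = 6P - 11272 (supply).
New equilibrium: 10588 - 2P = 6P - 11272 ⇒ 21860 = 8P ⇒ P = 2732.5, Q = 5123.
%ΔQ = (5123 − 8609) / 8609 × 100 = -40.49%.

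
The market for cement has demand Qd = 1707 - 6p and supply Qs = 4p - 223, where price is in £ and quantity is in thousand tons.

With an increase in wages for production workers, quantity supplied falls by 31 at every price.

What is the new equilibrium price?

Solve the original market: 1707 - 6p = 4p - 223, hence p = 193 and Q = 549.
The shock moves the curves to Qd = 1707 - 6p and Qs = 4p - 254.
New equilibrium: 1707 - 6p = 4p - 254 ⇒ 1961 = 10p ⇒ p = 196.1, Q = 530.4.

196.1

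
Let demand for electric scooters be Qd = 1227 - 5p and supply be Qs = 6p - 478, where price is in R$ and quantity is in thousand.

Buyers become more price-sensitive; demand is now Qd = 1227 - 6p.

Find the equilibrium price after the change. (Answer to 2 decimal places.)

142.08

Original equilibrium: 1227 - 5p = 6p - 478 gives 1705 = 11p, so p = 155 and Q = 452.
After the shift, demand is Qd = 1227 - 6p and supply is Qs = 6p - 478.
Equate the new curves: 1227 - 6p = 6p - 478, giving 1705 = 12p, p = 1705/12 ≈ 142.0833, Q = 374.5.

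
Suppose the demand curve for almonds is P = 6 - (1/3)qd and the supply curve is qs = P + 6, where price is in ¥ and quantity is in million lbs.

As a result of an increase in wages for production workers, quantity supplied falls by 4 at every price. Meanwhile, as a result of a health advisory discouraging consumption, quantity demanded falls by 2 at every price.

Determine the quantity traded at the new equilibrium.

Initially, 18 - 3P = P + 6, so 12 = 4P and P = 3, q = 9.
The new curves are qd = 16 - 3P (demand) and qs = P + 2 (supply).
Equate the new curves: 16 - 3P = P + 2, giving 14 = 4P, P = 3.5, q = 5.5.

5.5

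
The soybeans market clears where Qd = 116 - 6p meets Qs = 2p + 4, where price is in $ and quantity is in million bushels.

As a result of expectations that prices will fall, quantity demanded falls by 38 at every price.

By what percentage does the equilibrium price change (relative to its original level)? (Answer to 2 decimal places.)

-33.93

Before the shock: 116 - 6p = 2p + 4 ⇒ 112 = 8p ⇒ p = 14, Q = 32.
After the shift, demand is Qd = 78 - 6p and supply is Qs = 2p + 4.
Clearing the new market: 78 - 6p = 2p + 4, so p = 9.25 and Q = 22.5.
%Δp = (9.25 − 14) / 14 × 100 = -33.93%.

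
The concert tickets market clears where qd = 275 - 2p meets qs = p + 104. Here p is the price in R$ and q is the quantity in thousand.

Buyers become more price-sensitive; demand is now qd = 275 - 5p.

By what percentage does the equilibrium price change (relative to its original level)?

Initially, 275 - 2p = p + 104, so 171 = 3p and p = 57, q = 161.
After the shift, demand is qd = 275 - 5p and supply is qs = p + 104.
Clearing the new market: 275 - 5p = p + 104, so p = 28.5 and q = 132.5.
%Δp = (28.5 − 57) / 57 × 100 = -50%.

-50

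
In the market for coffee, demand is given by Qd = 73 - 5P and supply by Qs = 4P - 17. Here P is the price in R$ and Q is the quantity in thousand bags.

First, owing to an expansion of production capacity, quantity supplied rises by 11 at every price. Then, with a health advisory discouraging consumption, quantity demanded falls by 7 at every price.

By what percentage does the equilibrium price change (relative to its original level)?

Original equilibrium: 73 - 5P = 4P - 17 gives 90 = 9P, so P = 10 and Q = 23.
After the shift, demand is Qd = 66 - 5P and supply is Qs = 4P - 6.
Equate the new curves: 66 - 5P = 4P - 6, giving 72 = 9P, P = 8, Q = 26.
%ΔP = (8 − 10) / 10 × 100 = -20%.

-20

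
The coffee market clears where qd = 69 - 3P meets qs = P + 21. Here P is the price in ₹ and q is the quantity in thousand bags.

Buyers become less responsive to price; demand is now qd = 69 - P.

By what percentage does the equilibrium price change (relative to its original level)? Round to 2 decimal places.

+100.00

Solve the original market: 69 - 3P = P + 21, hence P = 12 and q = 33.
With the change applied: demand qd = 69 - P, supply qs = P + 21.
Setting them equal: 69 - P = P + 21 → 48 = 2P, so P = 24 and q = 45.
%ΔP = (24 − 12) / 12 × 100 = +100.00%.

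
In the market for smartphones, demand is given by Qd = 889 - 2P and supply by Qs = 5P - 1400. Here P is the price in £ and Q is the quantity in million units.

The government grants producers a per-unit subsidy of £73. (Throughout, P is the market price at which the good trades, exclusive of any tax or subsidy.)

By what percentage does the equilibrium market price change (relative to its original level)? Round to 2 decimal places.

-15.95

Before the shock: 889 - 2P = 5P - 1400 ⇒ 2289 = 7P ⇒ P = 327, Q = 235.
Since sellers receive the price plus the subsidy, the effective supply curve becomes Qs = 5P - 1035.
Clearing the new market: 889 - 2P = 5P - 1035, so P = 1924/7 ≈ 274.8571 and Q = 2375/7 ≈ 339.2857.
%ΔP = (274.8571 − 327) / 327 × 100 = -15.95%.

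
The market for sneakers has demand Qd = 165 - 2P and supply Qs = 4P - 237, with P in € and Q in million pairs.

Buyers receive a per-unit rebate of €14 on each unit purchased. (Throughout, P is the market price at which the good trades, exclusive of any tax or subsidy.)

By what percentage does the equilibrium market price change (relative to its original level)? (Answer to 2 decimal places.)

Original equilibrium: 165 - 2P = 4P - 237 gives 402 = 6P, so P = 67 and Q = 31.
Since buyers' out-of-pocket price is the market price minus the rebate, the effective demand curve becomes Qd = 193 - 2P.
Setting them equal: 193 - 2P = 4P - 237 → 430 = 6P, so P = 215/3 ≈ 71.6667 and Q = 149/3 ≈ 49.6667.
%ΔP = (71.6667 − 67) / 67 × 100 = +6.97%.

+6.97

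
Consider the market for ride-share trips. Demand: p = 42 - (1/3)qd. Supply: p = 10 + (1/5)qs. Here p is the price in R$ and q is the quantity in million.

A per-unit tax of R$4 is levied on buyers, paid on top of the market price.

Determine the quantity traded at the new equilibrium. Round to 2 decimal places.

Initially, 126 - 3p = 5p - 50, so 176 = 8p and p = 22, q = 60.
Since buyers pay the price plus the tax, the effective demand curve becomes qd = 114 - 3p.
Setting them equal: 114 - 3p = 5p - 50 → 164 = 8p, so p = 20.5 and q = 52.5.

52.50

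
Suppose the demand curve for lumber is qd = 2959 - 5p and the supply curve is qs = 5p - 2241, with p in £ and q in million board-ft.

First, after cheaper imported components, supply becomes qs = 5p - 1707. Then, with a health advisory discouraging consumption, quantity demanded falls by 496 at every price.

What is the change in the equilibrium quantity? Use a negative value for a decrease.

+19

Solve the original market: 2959 - 5p = 5p - 2241, hence p = 520 and q = 359.
The new curves are qd = 2463 - 5p (demand) and qs = 5p - 1707 (supply).
Clearing the new market: 2463 - 5p = 5p - 1707, so p = 417 and q = 378.
Δq = 378 − 359 = +19.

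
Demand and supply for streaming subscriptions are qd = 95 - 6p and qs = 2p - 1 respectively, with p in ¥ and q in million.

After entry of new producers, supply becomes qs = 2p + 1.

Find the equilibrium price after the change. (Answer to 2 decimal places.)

11.75

Original equilibrium: 95 - 6p = 2p - 1 gives 96 = 8p, so p = 12 and q = 23.
After the shift, demand is qd = 95 - 6p and supply is qs = 2p + 1.
New equilibrium: 95 - 6p = 2p + 1 ⇒ 94 = 8p ⇒ p = 11.75, q = 24.5.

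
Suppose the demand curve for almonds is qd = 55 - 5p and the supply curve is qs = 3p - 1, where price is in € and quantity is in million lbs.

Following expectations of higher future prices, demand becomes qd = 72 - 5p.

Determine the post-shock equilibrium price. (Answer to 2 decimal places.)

Original equilibrium: 55 - 5p = 3p - 1 gives 56 = 8p, so p = 7 and q = 20.
The new curves are qd = 72 - 5p (demand) and qs = 3p - 1 (supply).
Setting them equal: 72 - 5p = 3p - 1 → 73 = 8p, so p = 9.125 and q = 26.375.

9.13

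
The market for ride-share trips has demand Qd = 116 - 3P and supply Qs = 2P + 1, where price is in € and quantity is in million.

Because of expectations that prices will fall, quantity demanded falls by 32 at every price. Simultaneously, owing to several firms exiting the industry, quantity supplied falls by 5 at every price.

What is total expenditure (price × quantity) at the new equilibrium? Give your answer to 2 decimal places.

Original equilibrium: 116 - 3P = 2P + 1 gives 115 = 5P, so P = 23 and Q = 47.
The shock moves the curves to Qd = 84 - 3P and Qs = 2P - 4.
Equate the new curves: 84 - 3P = 2P - 4, giving 88 = 5P, P = 17.6, Q = 31.2.
New expenditure = 17.6 × 31.2 = 549.12.

549.12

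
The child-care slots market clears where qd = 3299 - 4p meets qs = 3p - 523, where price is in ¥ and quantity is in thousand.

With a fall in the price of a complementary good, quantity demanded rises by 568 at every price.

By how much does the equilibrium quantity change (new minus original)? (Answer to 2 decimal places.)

Before the shock: 3299 - 4p = 3p - 523 ⇒ 3822 = 7p ⇒ p = 546, q = 1115.
The new curves are qd = 3867 - 4p (demand) and qs = 3p - 523 (supply).
Clearing the new market: 3867 - 4p = 3p - 523, so p = 4390/7 ≈ 627.1429 and q = 9509/7 ≈ 1358.4286.
Δq = 1358.4286 − 1115 = +243.43.

+243.43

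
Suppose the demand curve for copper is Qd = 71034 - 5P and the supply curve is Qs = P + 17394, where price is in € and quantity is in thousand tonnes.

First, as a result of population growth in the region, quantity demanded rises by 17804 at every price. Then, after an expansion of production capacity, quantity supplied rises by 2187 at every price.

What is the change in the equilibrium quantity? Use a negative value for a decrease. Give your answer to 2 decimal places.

+4789.83

Solve the original market: 71034 - 5P = P + 17394, hence P = 8940 and Q = 26334.
After the shift, demand is Qd = 88838 - 5P and supply is Qs = P + 19581.
New equilibrium: 88838 - 5P = P + 19581 ⇒ 69257 = 6P ⇒ P = 69257/6 ≈ 11542.8333, Q = 186743/6 ≈ 31123.8333.
ΔQ = 31123.8333 − 26334 = +4789.83.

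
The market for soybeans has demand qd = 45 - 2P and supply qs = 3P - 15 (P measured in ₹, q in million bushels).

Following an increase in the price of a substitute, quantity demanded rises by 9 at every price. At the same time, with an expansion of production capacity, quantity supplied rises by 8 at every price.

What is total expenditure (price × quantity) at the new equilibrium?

Initially, 45 - 2P = 3P - 15, so 60 = 5P and P = 12, q = 21.
After the shift, demand is qd = 54 - 2P and supply is qs = 3P - 7.
Clearing the new market: 54 - 2P = 3P - 7, so P = 12.2 and q = 29.6.
New expenditure = 12.2 × 29.6 = 361.12.

361.12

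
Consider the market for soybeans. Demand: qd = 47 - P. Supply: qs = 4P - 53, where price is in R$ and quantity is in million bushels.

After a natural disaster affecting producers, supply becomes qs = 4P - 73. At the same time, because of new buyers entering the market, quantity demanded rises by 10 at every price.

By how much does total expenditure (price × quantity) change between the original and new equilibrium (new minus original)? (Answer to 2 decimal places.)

Before the shock: 47 - P = 4P - 53 ⇒ 100 = 5P ⇒ P = 20, q = 27.
The shock moves the curves to qd = 57 - P and qs = 4P - 73.
New equilibrium: 57 - P = 4P - 73 ⇒ 130 = 5P ⇒ P = 26, q = 31.
Expenditure moves from 20×27 = 540 to 26×31 = 806; change = +266.00.

+266.00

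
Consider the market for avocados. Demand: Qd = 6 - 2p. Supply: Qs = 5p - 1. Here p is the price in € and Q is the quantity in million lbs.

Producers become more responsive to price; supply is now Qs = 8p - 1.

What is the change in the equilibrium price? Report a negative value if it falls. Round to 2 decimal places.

-0.30

Initially, 6 - 2p = 5p - 1, so 7 = 7p and p = 1, Q = 4.
With the change applied: demand Qd = 6 - 2p, supply Qs = 8p - 1.
Equate the new curves: 6 - 2p = 8p - 1, giving 7 = 10p, p = 0.7, Q = 4.6.
Δp = 0.7 − 1 = -0.30.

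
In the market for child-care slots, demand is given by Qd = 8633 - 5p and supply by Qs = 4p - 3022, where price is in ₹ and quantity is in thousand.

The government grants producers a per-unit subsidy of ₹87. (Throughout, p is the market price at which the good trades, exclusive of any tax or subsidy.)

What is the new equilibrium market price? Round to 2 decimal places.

1256.33

Original equilibrium: 8633 - 5p = 4p - 3022 gives 11655 = 9p, so p = 1295 and Q = 2158.
Since sellers receive the price plus the subsidy, the effective supply curve becomes Qs = 4p - 2674.
Equate the new curves: 8633 - 5p = 4p - 2674, giving 11307 = 9p, p = 3769/3 ≈ 1256.3333, Q = 7054/3 ≈ 2351.3333.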